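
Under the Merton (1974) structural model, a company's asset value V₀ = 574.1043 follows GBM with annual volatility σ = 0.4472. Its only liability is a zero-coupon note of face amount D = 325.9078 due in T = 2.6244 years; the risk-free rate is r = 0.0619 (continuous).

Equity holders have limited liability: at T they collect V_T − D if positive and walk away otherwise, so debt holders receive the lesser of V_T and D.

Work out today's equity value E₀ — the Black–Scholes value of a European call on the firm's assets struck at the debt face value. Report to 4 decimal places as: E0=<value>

E0=319.9016

Work the structural quantities from V₀ = 574.1043 against face 325.9078:
d₁ = [ln(V₀/D) + (r + σ²/2)T] / (σ√T)
   = [ln(574.1043/325.9078) + (0.0619 + 0.5·0.4472²)·2.6244] / (0.4472·√2.6244)
   = [0.566197 + 0.424874] / 0.724464 = 1.368006
d₂ = d₁ − σ√T = 1.368006 − 0.724464 = 0.643542
N(d₁) = 0.914345,  N(d₂) = 0.740064,  e^(−rT) = 0.850058
E₀ = V₀·N(d₁) − D·e^(−rT)·N(d₂)
   = 574.1043·0.914345 − 325.9078·0.850058·0.740064 = 319.901611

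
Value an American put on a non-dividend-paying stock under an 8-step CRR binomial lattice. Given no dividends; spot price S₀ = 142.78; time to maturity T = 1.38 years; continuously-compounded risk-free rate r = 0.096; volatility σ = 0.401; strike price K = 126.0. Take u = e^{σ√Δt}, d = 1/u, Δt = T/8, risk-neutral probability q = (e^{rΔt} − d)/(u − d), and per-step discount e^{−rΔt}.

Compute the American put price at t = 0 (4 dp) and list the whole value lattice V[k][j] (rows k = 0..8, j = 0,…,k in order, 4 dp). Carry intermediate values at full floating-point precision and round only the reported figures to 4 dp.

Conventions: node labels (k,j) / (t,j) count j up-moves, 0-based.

params: Δt=0.17250 u=1.18122 d=0.84658 q=0.50836 e^(-rΔt)=0.98358
t_8 payoffs: 88.3278 73.4367 52.6594 23.6693 0.0000 0.0000 0.0000 0.0000 0.0000
k=7: node(7,0) S=44.4992 payoff=81.5008 vs cont=79.4315 → 81.5008 [stop]  node(7,1) S=62.0888 payoff=63.9112 vs cont=61.8418 → 63.9112 [stop]  node(7,2) S=86.6313 payoff=39.3687 vs cont=37.2993 → 39.3687 [stop]  node(7,3) S=120.8750 payoff=5.1250 vs cont=11.4457 → 11.4457 [wait]  node(7,4) S=168.6546 payoff=0.0000 vs cont=0.0000 → 0.0000 [wait]  node(7,5) S=235.3205 payoff=0.0000 vs cont=0.0000 → 0.0000 [wait]  node(7,6) S=328.3382 payoff=0.0000 vs cont=0.0000 → 0.0000 [wait]  node(7,7) S=458.1239 payoff=0.0000 vs cont=0.0000 → 0.0000 [wait]
k=6: node(6,0) S=52.5633 payoff=73.4367 vs cont=71.3673 → 73.4367 [stop]  node(6,1) S=73.3406 payoff=52.6594 vs cont=50.5901 → 52.6594 [stop]  node(6,2) S=102.3307 payoff=23.6693 vs cont=24.7604 → 24.7604 [wait]  node(6,3) S=142.7800 payoff=0.0000 vs cont=5.5348 → 5.5348 [wait]  node(6,4) S=199.2182 payoff=0.0000 vs cont=0.0000 → 0.0000 [wait]  node(6,5) S=277.9653 payoff=0.0000 vs cont=0.0000 → 0.0000 [wait]  node(6,6) S=387.8396 payoff=0.0000 vs cont=0.0000 → 0.0000 [wait]
k=5: node(5,0) S=62.0888 payoff=63.9112 vs cont=61.8418 → 63.9112 [stop]  node(5,1) S=86.6313 payoff=39.3687 vs cont=37.8448 → 39.3687 [stop]  node(5,2) S=120.8750 payoff=5.1250 vs cont=14.7408 → 14.7408 [wait]  node(5,3) S=168.6546 payoff=0.0000 vs cont=2.6764 → 2.6764 [wait]  node(5,4) S=235.3205 payoff=0.0000 vs cont=0.0000 → 0.0000 [wait]  node(5,5) S=328.3382 payoff=0.0000 vs cont=0.0000 → 0.0000 [wait]
k=4: node(4,0) S=73.3406 payoff=52.6594 vs cont=50.5901 → 52.6594 [stop]  node(4,1) S=102.3307 payoff=23.6693 vs cont=26.4079 → 26.4079 [wait]  node(4,2) S=142.7800 payoff=0.0000 vs cont=8.4664 → 8.4664 [wait]  node(4,3) S=199.2182 payoff=0.0000 vs cont=1.2942 → 1.2942 [wait]  node(4,4) S=277.9653 payoff=0.0000 vs cont=0.0000 → 0.0000 [wait]
k=3: node(3,0) S=86.6313 payoff=39.3687 vs cont=38.6686 → 39.3687 [stop]  node(3,1) S=120.8750 payoff=5.1250 vs cont=17.0033 → 17.0033 [wait]  node(3,2) S=168.6546 payoff=0.0000 vs cont=4.7412 → 4.7412 [wait]  node(3,3) S=235.3205 payoff=0.0000 vs cont=0.6259 → 0.6259 [wait]
k=2: node(2,0) S=102.3307 payoff=23.6693 vs cont=27.5392 → 27.5392 [wait]  node(2,1) S=142.7800 payoff=0.0000 vs cont=10.5929 → 10.5929 [wait]  node(2,2) S=199.2182 payoff=0.0000 vs cont=2.6056 → 2.6056 [wait]
k=1: node(1,0) S=120.8750 payoff=5.1250 vs cont=18.6136 → 18.6136 [wait]  node(1,1) S=168.6546 payoff=0.0000 vs cont=6.4252 → 6.4252 [wait]
k=0: node(0,0) S=142.7800 payoff=0.0000 vs cont=12.2136 → 12.2136 [wait]

price = 12.2136
tree:
12.2136
18.6136 6.4252
27.5392 10.5929 2.6056
39.3687 17.0033 4.7412 0.6259
52.6594 26.4079 8.4664 1.2942 0.0000
63.9112 39.3687 14.7408 2.6764 0.0000 0.0000
73.4367 52.6594 24.7604 5.5348 0.0000 0.0000 0.0000
81.5008 63.9112 39.3687 11.4457 0.0000 0.0000 0.0000 0.0000
88.3278 73.4367 52.6594 23.6693 0.0000 0.0000 0.0000 0.0000 0.0000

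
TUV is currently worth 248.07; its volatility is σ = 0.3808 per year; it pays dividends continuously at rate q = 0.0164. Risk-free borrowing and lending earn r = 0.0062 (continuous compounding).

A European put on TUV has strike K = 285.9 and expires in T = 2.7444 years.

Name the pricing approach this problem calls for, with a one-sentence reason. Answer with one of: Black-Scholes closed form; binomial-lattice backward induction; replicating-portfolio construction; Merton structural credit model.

framework: Black-Scholes closed form

Key observation: with TUV following a GBM at constant σ and r, the European put struck at 285.9 prices in closed form — nothing here needs a stepwise model or a balance sheet.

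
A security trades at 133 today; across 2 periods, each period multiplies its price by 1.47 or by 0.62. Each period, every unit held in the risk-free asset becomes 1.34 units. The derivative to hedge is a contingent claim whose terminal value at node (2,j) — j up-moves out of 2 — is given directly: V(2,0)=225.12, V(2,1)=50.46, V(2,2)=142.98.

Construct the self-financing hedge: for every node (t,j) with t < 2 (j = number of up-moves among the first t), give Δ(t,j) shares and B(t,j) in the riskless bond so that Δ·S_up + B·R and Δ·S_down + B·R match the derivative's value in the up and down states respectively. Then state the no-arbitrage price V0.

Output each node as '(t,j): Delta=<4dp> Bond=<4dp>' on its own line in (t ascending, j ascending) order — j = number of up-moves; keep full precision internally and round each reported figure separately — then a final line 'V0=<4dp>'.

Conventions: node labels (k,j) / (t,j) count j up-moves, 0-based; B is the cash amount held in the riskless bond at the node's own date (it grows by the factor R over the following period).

Arbitrage-free pricing uses the up-move probability p* = (R−d)/(u−d) = 0.8471, discounting each step at R = 1.34.
Expiry values: V(2,0)=225.1200, V(2,1)=50.4600, V(2,2)=142.9800
  t=1,j=0: stock 82.4600 → up 121.2162 (V=50.4600), down 51.1252 (V=225.1200). Price 57.5916; hedge Δ=-2.4919, bond B=263.0739.
  t=1,j=1: stock 195.5100 → up 287.3997 (V=142.9800), down 121.2162 (V=50.4600). Price 96.1417; hedge Δ=0.5567, bond B=-12.7054.
  t=0,j=0: stock 133.0000 → up 195.5100 (V=96.1417), down 82.4600 (V=57.5916). Price 67.3476; hedge Δ=0.3410, bond B=21.9945.
Verification: the root portfolio costs Δ(0,0)·S0 + B(0,0) = 67.3476, matching V0.

(0,0): Delta=0.3410 Bond=21.9945
(1,0): Delta=-2.4919 Bond=263.0739
(1,1): Delta=0.5567 Bond=-12.7054
V0=67.3476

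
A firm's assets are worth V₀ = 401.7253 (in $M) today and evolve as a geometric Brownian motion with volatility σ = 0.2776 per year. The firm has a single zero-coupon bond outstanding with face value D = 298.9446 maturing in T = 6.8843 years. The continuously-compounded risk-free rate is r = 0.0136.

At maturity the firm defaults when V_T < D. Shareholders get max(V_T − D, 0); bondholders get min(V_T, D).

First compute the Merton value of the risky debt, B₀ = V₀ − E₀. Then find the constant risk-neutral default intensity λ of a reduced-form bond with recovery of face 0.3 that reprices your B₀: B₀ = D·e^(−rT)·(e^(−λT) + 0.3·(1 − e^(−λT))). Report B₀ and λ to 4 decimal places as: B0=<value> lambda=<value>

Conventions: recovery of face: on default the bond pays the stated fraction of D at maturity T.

B0=228.6032 lambda=0.0378

Equity is a call on the firm's assets struck at D = 298.9446:
d₁ = [ln(V₀/D) + (r + σ²/2)T] / (σ√T)
   = [ln(401.7253/298.9446) + (0.0136 + 0.5·0.2776²)·6.8843] / (0.2776·√6.8843)
   = [0.295510 + 0.358885] / 0.728365 = 0.898443
d₂ = d₁ − σ√T = 0.898443 − 0.728365 = 0.170078
N(d₁) = 0.815525,  N(d₂) = 0.567525,  e^(−rT) = 0.910623
E₀ = V₀·N(d₁) − D·e^(−rT)·N(d₂)
   = 401.7253·0.815525 − 298.9446·0.910623·0.567525 = 173.122094
B₀ = V₀ − E₀ = 401.7253 − 173.122094 = 228.603206
e^(−λT) = (B₀·e^(rT)/D − 0.3)/(1 − 0.3) = (228.6032·1.098149/298.9446 − 0.3)/0.7 = 0.77107984
λ = −ln(0.77107984)/6.8843 = 0.037762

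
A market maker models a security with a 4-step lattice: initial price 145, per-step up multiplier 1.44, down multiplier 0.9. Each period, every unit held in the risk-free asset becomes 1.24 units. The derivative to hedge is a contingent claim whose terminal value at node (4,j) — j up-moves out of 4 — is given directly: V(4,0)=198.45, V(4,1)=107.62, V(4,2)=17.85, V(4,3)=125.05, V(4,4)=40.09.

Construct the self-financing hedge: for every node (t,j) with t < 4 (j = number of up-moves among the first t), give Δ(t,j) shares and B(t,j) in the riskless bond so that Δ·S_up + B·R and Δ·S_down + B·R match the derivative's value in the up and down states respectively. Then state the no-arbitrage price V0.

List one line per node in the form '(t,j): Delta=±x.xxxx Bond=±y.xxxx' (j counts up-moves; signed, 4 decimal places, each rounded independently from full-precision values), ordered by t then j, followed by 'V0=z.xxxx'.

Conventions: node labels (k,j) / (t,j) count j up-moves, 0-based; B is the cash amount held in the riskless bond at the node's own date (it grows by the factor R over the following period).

(0,0): Delta=-0.0125 Bond=33.8996
(1,0): Delta=-0.1092 Bond=54.6559
(1,1): Delta=0.0231 Bond=34.6117
(2,0): Delta=-1.1465 Bond=189.6018
(2,1): Delta=0.2722 Bond=-3.8905
(2,2): Delta=-0.0685 Bond=70.4533
(3,0): Delta=-1.5913 Bond=282.1237
(3,1): Delta=-0.9829 Bond=207.4489
(3,2): Delta=0.7336 Bond=-129.6909
(3,3): Delta=-0.3634 Bond=215.0403
V0=32.0915

Under the risk-neutral measure, an up-move has probability p* = (R−d)/(u−d) = 0.6296 and values discount at R = 1.24.
Expiry values: V(4,0)=198.4500, V(4,1)=107.6200, V(4,2)=17.8500, V(4,3)=125.0500, V(4,4)=40.0900
Node (3,0) S=105.7050: V=(p*·107.6200+(1−p*)·198.4500)/1.24=113.9200; Δ=(107.6200−198.4500)/(152.2152−95.1345)=-1.5913; B=V−Δ·S=282.1237
Node (3,1) S=169.1280: V=(p*·17.8500+(1−p*)·107.6200)/1.24=41.2082; Δ=(17.8500−107.6200)/(243.5443−152.2152)=-0.9829; B=V−Δ·S=207.4489
Node (3,2) S=270.6048: V=(p*·125.0500+(1−p*)·17.8500)/1.24=68.8277; Δ=(125.0500−17.8500)/(389.6709−243.5443)=0.7336; B=V−Δ·S=-129.6909
Node (3,3) S=432.9677: V=(p*·40.0900+(1−p*)·125.0500)/1.24=57.7070; Δ=(40.0900−125.0500)/(623.4735−389.6709)=-0.3634; B=V−Δ·S=215.0403
Node (2,0) S=117.4500: V=(p*·41.2082+(1−p*)·113.9200)/1.24=54.9504; Δ=(41.2082−113.9200)/(169.1280−105.7050)=-1.1465; B=V−Δ·S=189.6018
Node (2,1) S=187.9200: V=(p*·68.8277+(1−p*)·41.2082)/1.24=47.2566; Δ=(68.8277−41.2082)/(270.6048−169.1280)=0.2722; B=V−Δ·S=-3.8905
Node (2,2) S=300.6720: V=(p*·57.7070+(1−p*)·68.8277)/1.24=49.8595; Δ=(57.7070−68.8277)/(432.9677−270.6048)=-0.0685; B=V−Δ·S=70.4533
Node (1,0) S=130.5000: V=(p*·47.2566+(1−p*)·54.9504)/1.24=40.4082; Δ=(47.2566−54.9504)/(187.9200−117.4500)=-0.1092; B=V−Δ·S=54.6559
Node (1,1) S=208.8000: V=(p*·49.8595+(1−p*)·47.2566)/1.24=39.4318; Δ=(49.8595−47.2566)/(300.6720−187.9200)=0.0231; B=V−Δ·S=34.6117
Node (0,0) S=145.0000: V=(p*·39.4318+(1−p*)·40.4082)/1.24=32.0915; Δ=(39.4318−40.4082)/(208.8000−130.5000)=-0.0125; B=V−Δ·S=33.8996
Check: Δ(0,0)·S0 + B(0,0) = 32.0915 = V0.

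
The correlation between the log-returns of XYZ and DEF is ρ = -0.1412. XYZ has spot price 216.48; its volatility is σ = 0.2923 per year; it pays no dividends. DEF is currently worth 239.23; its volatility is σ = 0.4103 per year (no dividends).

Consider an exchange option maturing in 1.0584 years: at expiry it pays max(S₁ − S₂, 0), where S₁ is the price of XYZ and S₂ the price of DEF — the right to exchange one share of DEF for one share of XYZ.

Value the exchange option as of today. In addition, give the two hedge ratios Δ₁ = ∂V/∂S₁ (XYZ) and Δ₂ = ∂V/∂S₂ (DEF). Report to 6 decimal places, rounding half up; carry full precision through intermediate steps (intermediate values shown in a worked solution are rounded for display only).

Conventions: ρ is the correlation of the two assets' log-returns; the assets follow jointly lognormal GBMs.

σ_eff = √(σ₁² + σ₂² − 2ρσ₁σ₂) = √(0.2923² + 0.4103² − 2·-0.1412·0.2923·0.4103) = 0.536334
d₁ = (ln(S₁/S₂) + (q₂ − q₁ + σ_eff²/2)T) / (σ_eff√T) = (ln(216.48/239.23) + (0.0 − 0.0 + 0.143827)·1.0584) / 0.551772 = 0.094784
d₂ = d₁ − σ_eff√T = 0.094784 − 0.551772 = -0.456989
N(d₁) = 0.537757,  N(d₂) = 0.323840
V = S₁·e^{−q₁T}·N(d₁) − S₂·e^{−q₂T}·N(d₂) = 116.413582 − 77.472158 = 38.941424
Key observation: r never enters — measured in units of DEF, the claim is a call on S₁/S₂ struck at 1, so only the dividend yields and σ_eff matter.
Δ₁ = e^{−q₁T}·N(d₁) = 0.537757;  Δ₂ = −e^{−q₂T}·N(d₂) = -0.323840

exchange price = 38.941424
Δ1 = 0.537757
Δ2 = -0.323840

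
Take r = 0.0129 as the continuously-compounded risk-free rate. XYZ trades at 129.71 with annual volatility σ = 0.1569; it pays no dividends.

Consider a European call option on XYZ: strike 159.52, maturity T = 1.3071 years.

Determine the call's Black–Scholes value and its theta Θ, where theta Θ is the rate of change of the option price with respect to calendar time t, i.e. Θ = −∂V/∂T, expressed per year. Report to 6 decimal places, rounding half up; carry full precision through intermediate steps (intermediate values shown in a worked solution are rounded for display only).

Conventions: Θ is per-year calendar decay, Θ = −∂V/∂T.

σ√T = 0.1569·√1.3071 = 0.179381
d₁ = (ln(S/K) + (r+σ²/2)T) / (σ√T) = (ln(129.71/159.52) + (0.0129+0.1569²/2)·1.3071) / 0.179381 = (-0.206868 + 0.032950) / 0.179381 = -0.969541
d₂ = d₁ − σ√T = -0.969541 − 0.179381 = -1.148923
e^{−rT} = 0.983280
N(d₁) = 0.166138,  N(d₂) = 0.125294
Call price V = S·N(d₁) − K·e^{−rT}·N(d₂) = 21.549701 − 19.652696 = 1.897004
φ(d₁) = (1/√(2π))·e^{−d₁²/2} = 0.249338
Θ = −S·φ(d₁)·σ/(2√T) − r·K·e^{−rT}·N(d₂) = −2.219225 − 0.253520 = -2.472745

price = 1.897004
Θ = -2.472745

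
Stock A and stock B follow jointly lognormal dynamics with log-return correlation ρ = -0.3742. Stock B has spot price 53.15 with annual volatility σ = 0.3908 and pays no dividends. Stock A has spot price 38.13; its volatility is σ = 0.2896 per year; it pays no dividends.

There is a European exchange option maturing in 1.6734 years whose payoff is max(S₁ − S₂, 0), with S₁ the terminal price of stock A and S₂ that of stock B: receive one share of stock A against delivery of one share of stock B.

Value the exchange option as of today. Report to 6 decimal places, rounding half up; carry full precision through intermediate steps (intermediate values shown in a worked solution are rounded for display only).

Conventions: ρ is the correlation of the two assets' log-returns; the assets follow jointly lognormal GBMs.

exchange price = 6.792367

σ_eff = √(σ₁² + σ₂² − 2ρσ₁σ₂) = √(0.2896² + 0.3908² − 2·-0.3742·0.2896·0.3908) = 0.566828
d₁ = (ln(S₁/S₂) + (q₂ − q₁ + σ_eff²/2)T) / (σ_eff√T) = (ln(38.13/53.15) + (0.0 − 0.0 + 0.160647)·1.6734) / 0.733248 = -0.086315
d₂ = d₁ − σ_eff√T = -0.086315 − 0.733248 = -0.819563
N(d₁) = 0.465608,  N(d₂) = 0.206233
V = S₁·e^{−q₁T}·N(d₁) − S₂·e^{−q₂T}·N(d₂) = 17.753630 − 10.961262 = 6.792367
Key observation: pricing in stock B-units makes this a unit-strike call on the ratio S₁/S₂ — the risk-free rate cancels and cannot affect the value.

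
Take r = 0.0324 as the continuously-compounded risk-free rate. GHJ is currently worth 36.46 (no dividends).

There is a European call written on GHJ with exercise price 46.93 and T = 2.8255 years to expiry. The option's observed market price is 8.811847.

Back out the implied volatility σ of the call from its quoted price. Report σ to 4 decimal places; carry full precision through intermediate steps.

sigma = 0.4525

At σ = 0.4525 the Black–Scholes value reproduces the quote:
σ√T = 0.4525·√2.8255 = 0.760617
d₁ = (ln(S/K) + (r+σ²/2)T) / (σ√T) = (ln(36.46/46.93) + (0.0324+0.4525²/2)·2.8255) / 0.760617 = (-0.252441 + 0.380816) / 0.760617 = 0.168776
d₂ = d₁ − σ√T = 0.168776 − 0.760617 = -0.591841
e^{−rT} = 0.912519
N(d₁) = 0.567014,  N(d₂) = 0.276979
V = S·N(d₁) − K·e^{−rT}·N(d₂) = 20.673320 − 11.861474 = 8.811847 (the observed quote) — the price is monotone increasing in volatility, hence this σ is the only solution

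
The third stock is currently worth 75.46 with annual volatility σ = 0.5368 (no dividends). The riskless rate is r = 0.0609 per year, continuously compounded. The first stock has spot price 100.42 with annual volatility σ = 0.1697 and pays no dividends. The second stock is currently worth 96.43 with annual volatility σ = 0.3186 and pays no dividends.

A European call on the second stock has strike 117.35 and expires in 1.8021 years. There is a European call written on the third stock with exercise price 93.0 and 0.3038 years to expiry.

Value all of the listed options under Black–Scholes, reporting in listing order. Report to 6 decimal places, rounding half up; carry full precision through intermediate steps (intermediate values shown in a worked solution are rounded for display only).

price(the second stock call K=117.35) = 13.049211
price(the third stock call K=93.0) = 3.831621

[the second stock call K=117.35]
σ√T = 0.3186·√1.8021 = 0.427696
d₁ = (ln(S/K) + (r+σ²/2)T) / (σ√T) = (ln(96.43/117.35) + (0.0609+0.3186²/2)·1.8021) / 0.427696 = (-0.196344 + 0.201210) / 0.427696 = 0.011378
d₂ = d₁ − σ√T = 0.011378 − 0.427696 = -0.416318
e^{−rT} = 0.896060
N(d₁) = 0.504539,  N(d₂) = 0.338589
price = S·N(d₁) − K·e^{−rT}·N(d₂) = 48.652697 − 35.603486 = 13.049211
[the third stock call K=93.0]
σ√T = 0.5368·√0.3038 = 0.295874
d₁ = (ln(S/K) + (r+σ²/2)T) / (σ√T) = (ln(75.46/93.0) + (0.0609+0.5368²/2)·0.3038) / 0.295874 = (-0.208997 + 0.062272) / 0.295874 = -0.495903
d₂ = d₁ − σ√T = -0.495903 − 0.295874 = -0.791777
e^{−rT} = 0.981669
N(d₁) = 0.309981,  N(d₂) = 0.214245
price = S·N(d₁) − K·e^{−rT}·N(d₂) = 23.391193 − 19.559572 = 3.831621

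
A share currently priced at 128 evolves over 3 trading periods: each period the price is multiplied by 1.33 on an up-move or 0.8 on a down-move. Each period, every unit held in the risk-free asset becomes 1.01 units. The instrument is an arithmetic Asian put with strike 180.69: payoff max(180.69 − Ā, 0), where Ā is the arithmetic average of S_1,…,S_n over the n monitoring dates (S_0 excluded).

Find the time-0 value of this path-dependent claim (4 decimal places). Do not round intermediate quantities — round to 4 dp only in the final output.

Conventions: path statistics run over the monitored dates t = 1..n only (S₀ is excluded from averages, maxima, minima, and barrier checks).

No-arbitrage gives p* = (R−d)/(u−d) = 0.3962: enumerate every path, weight its payoff by its p*-probability, and discount by R^3.
Enumerate all 2^3 = 8 price paths (U = up ×1.33, D = down ×0.8); each path with k up-moves has probability p*^k·(1−p*)^(3−k).
DDD: Ā=83.2853, payoff=97.4047, prob=0.220101
UDD: Ā=138.4619, payoff=42.2281, prob=0.144441
DUD: Ā=115.8485, payoff=64.8415, prob=0.144441
UUD: Ā=192.5982, payoff=0.0000, prob=0.094790
DDU: Ā=97.7579, payoff=82.9321, prob=0.144441
UDU: Ā=162.5225, payoff=18.1675, prob=0.094790
DUU: Ā=139.9091, payoff=40.7809, prob=0.094790
UUU: Ā=232.5989, payoff=0.0000, prob=0.062206
Price = Σ prob·payoff / R^3 = 54.470695 / 1.030301 = 52.8687

price = 52.8687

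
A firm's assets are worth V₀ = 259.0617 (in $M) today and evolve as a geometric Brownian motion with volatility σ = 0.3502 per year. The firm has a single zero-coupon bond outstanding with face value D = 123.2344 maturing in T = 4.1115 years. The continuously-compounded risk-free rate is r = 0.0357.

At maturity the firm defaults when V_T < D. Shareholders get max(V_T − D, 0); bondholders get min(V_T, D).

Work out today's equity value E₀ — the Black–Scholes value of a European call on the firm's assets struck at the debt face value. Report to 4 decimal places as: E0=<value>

E0=158.3282

Work the structural quantities from V₀ = 259.0617 against face 123.2344:
d₁ = [ln(V₀/D) + (r + σ²/2)T] / (σ√T)
   = [ln(259.0617/123.2344) + (0.0357 + 0.5·0.3502²)·4.1115] / (0.3502·√4.1115)
   = [0.742978 + 0.398898] / 0.710095 = 1.608061
d₂ = d₁ − σ√T = 1.608061 − 0.710095 = 0.897967
N(d₁) = 0.946089,  N(d₂) = 0.815398,  e^(−rT) = 0.863483
E₀ = V₀·N(d₁) − D·e^(−rT)·N(d₂)
   = 259.0617·0.946089 − 123.2344·0.863483·0.815398 = 158.328217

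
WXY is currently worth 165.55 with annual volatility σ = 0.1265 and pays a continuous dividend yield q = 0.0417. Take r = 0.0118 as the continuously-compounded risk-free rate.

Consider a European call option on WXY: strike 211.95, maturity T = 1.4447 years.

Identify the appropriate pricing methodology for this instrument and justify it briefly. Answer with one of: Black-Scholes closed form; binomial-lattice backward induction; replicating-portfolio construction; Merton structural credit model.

framework: Black-Scholes closed form

Key observation: a European claim on WXY (strike 211.95) — a lognormal (GBM) underlying with constant rate and volatility — has an exact closed-form value; no lattice or capital structure is involved.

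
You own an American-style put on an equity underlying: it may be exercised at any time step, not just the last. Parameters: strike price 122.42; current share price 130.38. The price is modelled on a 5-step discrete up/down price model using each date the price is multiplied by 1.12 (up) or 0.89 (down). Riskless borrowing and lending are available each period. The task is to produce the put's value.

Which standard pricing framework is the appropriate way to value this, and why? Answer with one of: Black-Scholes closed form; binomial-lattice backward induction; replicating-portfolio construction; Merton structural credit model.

Key observation: the put (strike 122.42 on spot 130.38) is American-style on a 5-step discrete price model, so the early-exercise decision at every node requires stepwise backward valuation — a closed form cannot price the exercise right.

framework: binomial-lattice backward induction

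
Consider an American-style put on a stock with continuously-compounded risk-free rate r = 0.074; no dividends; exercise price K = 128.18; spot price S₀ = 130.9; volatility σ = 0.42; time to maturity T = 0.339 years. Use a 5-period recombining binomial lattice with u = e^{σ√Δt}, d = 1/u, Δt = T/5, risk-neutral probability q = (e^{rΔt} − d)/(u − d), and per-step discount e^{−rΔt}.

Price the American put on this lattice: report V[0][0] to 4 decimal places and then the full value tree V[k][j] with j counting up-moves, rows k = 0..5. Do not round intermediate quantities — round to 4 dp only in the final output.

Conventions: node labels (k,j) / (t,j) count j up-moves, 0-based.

Δt=0.06780, u=1.11557, d=0.89641, q=0.49564, disc=e^(-rΔt)=0.99500
k=5 terminal: V=max(K-S,0) → 52.4157 33.8924 10.8404 0.0000 0.0000 0.0000
k=4: j=0 S=84.5200 intr=43.6600 cont=43.0185 V=43.6600[EX]; j=1 S=105.1840 intr=22.9960 cont=22.3545 V=22.9960[EX]; j=2 S=130.9000 intr=0.0000 cont=5.4401 V=5.4401[hold]; j=3 S=162.9033 intr=0.0000 cont=0.0000 V=0.0000[hold]; j=4 S=202.7309 intr=0.0000 cont=0.0000 V=0.0000[hold]
k=3: j=0 S=94.2876 intr=33.8924 cont=33.2509 V=33.8924[EX]; j=1 S=117.3396 intr=10.8404 cont=14.2231 V=14.2231[hold]; j=2 S=146.0275 intr=0.0000 cont=2.7301 V=2.7301[hold]; j=3 S=181.7292 intr=0.0000 cont=0.0000 V=0.0000[hold]
k=2: j=0 S=105.1840 intr=22.9960 cont=24.0228 V=24.0228[hold]; j=1 S=130.9000 intr=0.0000 cont=8.4841 V=8.4841[hold]; j=2 S=162.9033 intr=0.0000 cont=1.3701 V=1.3701[hold]
k=1: j=0 S=117.3396 intr=10.8404 cont=16.2395 V=16.2395[hold]; j=1 S=146.0275 intr=0.0000 cont=4.9333 V=4.9333[hold]
k=0: j=0 S=130.9000 intr=0.0000 cont=10.5825 V=10.5825[hold]

price = 10.5825
tree:
10.5825
16.2395 4.9333
24.0228 8.4841 1.3701
33.8924 14.2231 2.7301 0.0000
43.6600 22.9960 5.4401 0.0000 0.0000
52.4157 33.8924 10.8404 0.0000 0.0000 0.0000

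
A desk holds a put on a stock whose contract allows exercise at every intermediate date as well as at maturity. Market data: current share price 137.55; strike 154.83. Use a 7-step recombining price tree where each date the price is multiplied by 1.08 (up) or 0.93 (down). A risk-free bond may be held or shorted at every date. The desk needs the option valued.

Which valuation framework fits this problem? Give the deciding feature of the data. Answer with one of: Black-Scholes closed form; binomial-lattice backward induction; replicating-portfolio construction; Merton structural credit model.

framework: binomial-lattice backward induction

Key observation: the exercise right at every one of the 7 steps is what matters: each node needs max(154.83 − S, continuation), which only the stepwise tree valuation starting from spot 137.55 delivers.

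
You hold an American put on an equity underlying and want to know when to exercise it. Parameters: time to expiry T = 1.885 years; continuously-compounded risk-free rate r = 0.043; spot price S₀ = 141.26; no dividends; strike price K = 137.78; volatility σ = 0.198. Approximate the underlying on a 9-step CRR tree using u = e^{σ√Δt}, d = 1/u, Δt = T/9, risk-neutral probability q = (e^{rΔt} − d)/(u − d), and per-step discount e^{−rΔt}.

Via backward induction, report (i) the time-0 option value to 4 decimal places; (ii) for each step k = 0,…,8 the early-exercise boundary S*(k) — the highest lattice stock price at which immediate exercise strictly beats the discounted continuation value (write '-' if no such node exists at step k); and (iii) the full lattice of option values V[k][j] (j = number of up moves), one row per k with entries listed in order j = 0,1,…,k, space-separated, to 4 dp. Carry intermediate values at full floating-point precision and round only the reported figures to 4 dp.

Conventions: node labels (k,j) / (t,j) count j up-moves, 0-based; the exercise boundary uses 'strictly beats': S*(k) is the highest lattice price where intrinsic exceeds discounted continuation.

price = 9.7621
boundary = - - - 107.6362 98.3117 107.6362 98.3117 107.6362 117.8453
tree:
9.7621
14.6402 5.5551
21.3410 8.8824 2.6666
30.1438 13.8132 4.6131 0.9668
39.4683 20.7936 7.7904 1.8429 0.1978
47.9851 30.1438 12.7655 3.4626 0.4221 0.0000
55.7641 39.4683 20.1242 6.3855 0.9008 0.0000 0.0000
62.8692 47.9851 30.1438 11.4843 1.9226 0.0000 0.0000 0.0000
69.3588 55.7641 39.4683 19.9347 4.1033 0.0000 0.0000 0.0000 0.0000
75.2862 62.8692 47.9851 30.1438 8.7574 0.0000 0.0000 0.0000 0.0000 0.0000

params: Δt=0.20944 u=1.09485 d=0.91337 q=0.52721 e^(-rΔt)=0.99103
t_9 payoffs: 75.2862 62.8692 47.9851 30.1438 8.7574 0.0000 0.0000 0.0000 0.0000 0.0000
t_8: node(8,0) S=68.4212 payoff=69.3588 vs cont=68.1235 → 69.3588 [stop]  node(8,1) S=82.0159 payoff=55.7641 vs cont=54.5288 → 55.7641 [stop]  node(8,2) S=98.3117 payoff=39.4683 vs cont=38.2331 → 39.4683 [stop]  node(8,3) S=117.8453 payoff=19.9347 vs cont=18.6995 → 19.9347 [stop]  node(8,4) S=141.2600 payoff=0.0000 vs cont=4.1033 → 4.1033 [wait]  node(8,5) S=169.3270 payoff=0.0000 vs cont=0.0000 → 0.0000 [wait]  node(8,6) S=202.9707 payoff=0.0000 vs cont=0.0000 → 0.0000 [wait]  node(8,7) S=243.2991 payoff=0.0000 vs cont=0.0000 → 0.0000 [wait]  node(8,8) S=291.6403 payoff=0.0000 vs cont=0.0000 → 0.0000 [wait]  ⇒ S*(8)=117.8453
t_7: node(7,0) S=74.9108 payoff=62.8692 vs cont=61.6339 → 62.8692 [stop]  node(7,1) S=89.7949 payoff=47.9851 vs cont=46.7499 → 47.9851 [stop]  node(7,2) S=107.6362 payoff=30.1438 vs cont=28.9085 → 30.1438 [stop]  node(7,3) S=129.0226 payoff=8.7574 vs cont=11.4843 → 11.4843 [wait]  node(7,4) S=154.6581 payoff=0.0000 vs cont=1.9226 → 1.9226 [wait]  node(7,5) S=185.3872 payoff=0.0000 vs cont=0.0000 → 0.0000 [wait]  node(7,6) S=222.2220 payoff=0.0000 vs cont=0.0000 → 0.0000 [wait]  node(7,7) S=266.3754 payoff=0.0000 vs cont=0.0000 → 0.0000 [wait]  ⇒ S*(7)=107.6362
t_6: node(6,0) S=82.0159 payoff=55.7641 vs cont=54.5288 → 55.7641 [stop]  node(6,1) S=98.3117 payoff=39.4683 vs cont=38.2331 → 39.4683 [stop]  node(6,2) S=117.8453 payoff=19.9347 vs cont=20.1242 → 20.1242 [wait]  node(6,3) S=141.2600 payoff=0.0000 vs cont=6.3855 → 6.3855 [wait]  node(6,4) S=169.3270 payoff=0.0000 vs cont=0.9008 → 0.9008 [wait]  node(6,5) S=202.9707 payoff=0.0000 vs cont=0.0000 → 0.0000 [wait]  node(6,6) S=243.2991 payoff=0.0000 vs cont=0.0000 → 0.0000 [wait]  ⇒ S*(6)=98.3117
t_5: node(5,0) S=89.7949 payoff=47.9851 vs cont=46.7499 → 47.9851 [stop]  node(5,1) S=107.6362 payoff=30.1438 vs cont=29.0075 → 30.1438 [stop]  node(5,2) S=129.0226 payoff=8.7574 vs cont=12.7655 → 12.7655 [wait]  node(5,3) S=154.6581 payoff=0.0000 vs cont=3.4626 → 3.4626 [wait]  node(5,4) S=185.3872 payoff=0.0000 vs cont=0.4221 → 0.4221 [wait]  node(5,5) S=222.2220 payoff=0.0000 vs cont=0.0000 → 0.0000 [wait]  ⇒ S*(5)=107.6362
t_4: node(4,0) S=98.3117 payoff=39.4683 vs cont=38.2331 → 39.4683 [stop]  node(4,1) S=117.8453 payoff=19.9347 vs cont=20.7936 → 20.7936 [wait]  node(4,2) S=141.2600 payoff=0.0000 vs cont=7.7904 → 7.7904 [wait]  node(4,3) S=169.3270 payoff=0.0000 vs cont=1.8429 → 1.8429 [wait]  node(4,4) S=202.9707 payoff=0.0000 vs cont=0.1978 → 0.1978 [wait]  ⇒ S*(4)=98.3117
t_3: node(3,0) S=107.6362 payoff=30.1438 vs cont=29.3572 → 30.1438 [stop]  node(3,1) S=129.0226 payoff=8.7574 vs cont=13.8132 → 13.8132 [wait]  node(3,2) S=154.6581 payoff=0.0000 vs cont=4.6131 → 4.6131 [wait]  node(3,3) S=185.3872 payoff=0.0000 vs cont=0.9668 → 0.9668 [wait]  ⇒ S*(3)=107.6362
t_2: node(2,0) S=117.8453 payoff=19.9347 vs cont=21.3410 → 21.3410 [wait]  node(2,1) S=141.2600 payoff=0.0000 vs cont=8.8824 → 8.8824 [wait]  node(2,2) S=169.3270 payoff=0.0000 vs cont=2.6666 → 2.6666 [wait]  ⇒ S*(2)=-
t_1: node(1,0) S=129.0226 payoff=8.7574 vs cont=14.6402 → 14.6402 [wait]  node(1,1) S=154.6581 payoff=0.0000 vs cont=5.5551 → 5.5551 [wait]  ⇒ S*(1)=-
t_0: node(0,0) S=141.2600 payoff=0.0000 vs cont=9.7621 → 9.7621 [wait]  ⇒ S*(0)=-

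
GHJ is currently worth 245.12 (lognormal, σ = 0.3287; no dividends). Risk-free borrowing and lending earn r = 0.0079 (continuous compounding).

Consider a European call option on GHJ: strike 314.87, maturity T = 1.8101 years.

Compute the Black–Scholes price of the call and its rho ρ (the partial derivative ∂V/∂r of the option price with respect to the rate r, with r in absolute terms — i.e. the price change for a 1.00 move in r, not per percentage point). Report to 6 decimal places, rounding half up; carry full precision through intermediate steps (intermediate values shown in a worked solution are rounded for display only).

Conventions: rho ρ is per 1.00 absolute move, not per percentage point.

price = 22.587798
ρ = 126.482795

σ√T = 0.3287·√1.8101 = 0.442233
d₁ = (ln(S/K) + (r+σ²/2)T) / (σ√T) = (ln(245.12/314.87) + (0.0079+0.3287²/2)·1.8101) / 0.442233 = (-0.250412 + 0.112085) / 0.442233 = -0.312793
d₂ = d₁ − σ√T = -0.312793 − 0.442233 = -0.755026
e^{−rT} = 0.985802
N(d₁) = 0.377219,  N(d₂) = 0.225117
Call price V = S·N(d₁) − K·e^{−rT}·N(d₂) = 92.463934 − 69.876136 = 22.587798
ρ = K·T·e^{−rT}·N(d₂) = 126.482795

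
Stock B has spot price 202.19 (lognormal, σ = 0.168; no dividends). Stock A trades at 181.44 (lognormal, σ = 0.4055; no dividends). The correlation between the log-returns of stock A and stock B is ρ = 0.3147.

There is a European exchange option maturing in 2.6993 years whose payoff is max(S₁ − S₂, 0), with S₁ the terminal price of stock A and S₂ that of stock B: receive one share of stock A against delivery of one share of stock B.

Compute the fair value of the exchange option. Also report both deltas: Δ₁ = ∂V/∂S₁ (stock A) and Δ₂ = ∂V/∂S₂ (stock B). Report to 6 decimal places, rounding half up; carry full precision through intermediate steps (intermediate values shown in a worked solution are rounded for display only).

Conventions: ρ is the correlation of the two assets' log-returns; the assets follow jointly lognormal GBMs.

σ_eff = √(σ₁² + σ₂² − 2ρσ₁σ₂) = √(0.4055² + 0.168² − 2·0.3147·0.4055·0.168) = 0.387010
d₁ = (ln(S₁/S₂) + (q₂ − q₁ + σ_eff²/2)T) / (σ_eff√T) = (ln(181.44/202.19) + (0.0 − 0.0 + 0.074889)·2.6993) / 0.635840 = 0.147621
d₂ = d₁ − σ_eff√T = 0.147621 − 0.635840 = -0.488219
N(d₁) = 0.558679,  N(d₂) = 0.312697
V = S₁·e^{−q₁T}·N(d₁) − S₂·e^{−q₂T}·N(d₂) = 101.366763 − 63.224282 = 38.142480
Key observation: r never enters — measured in units of stock B, the claim is a call on S₁/S₂ struck at 1, so only the dividend yields and σ_eff matter.
Δ₁ = e^{−q₁T}·N(d₁) = 0.558679;  Δ₂ = −e^{−q₂T}·N(d₂) = -0.312697

exchange price = 38.142480
Δ1 = 0.558679
Δ2 = -0.312697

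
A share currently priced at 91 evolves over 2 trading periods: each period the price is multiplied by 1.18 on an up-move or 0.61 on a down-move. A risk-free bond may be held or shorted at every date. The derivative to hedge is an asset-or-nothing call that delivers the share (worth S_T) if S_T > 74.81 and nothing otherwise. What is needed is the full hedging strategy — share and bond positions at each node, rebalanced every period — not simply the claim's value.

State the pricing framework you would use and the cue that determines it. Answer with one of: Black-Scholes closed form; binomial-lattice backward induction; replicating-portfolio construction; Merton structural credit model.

framework: replicating-portfolio construction

Key observation: the mandate to exhibit the hedge at every date and state singles out the replicating-portfolio construction on the 2-period tree with factors 1.18 and 0.61 from 91.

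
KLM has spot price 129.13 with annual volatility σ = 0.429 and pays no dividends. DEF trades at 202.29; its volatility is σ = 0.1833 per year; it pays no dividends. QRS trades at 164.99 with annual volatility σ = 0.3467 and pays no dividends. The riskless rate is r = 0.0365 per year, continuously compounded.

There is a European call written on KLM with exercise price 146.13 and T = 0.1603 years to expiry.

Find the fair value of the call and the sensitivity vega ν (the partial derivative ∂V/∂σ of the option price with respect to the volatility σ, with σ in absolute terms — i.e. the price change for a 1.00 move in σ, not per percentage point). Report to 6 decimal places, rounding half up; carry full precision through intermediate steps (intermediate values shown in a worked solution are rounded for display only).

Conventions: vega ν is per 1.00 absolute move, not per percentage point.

price = 3.434652
ν = 17.226722

σ√T = 0.429·√0.1603 = 0.171761
d₁ = (ln(S/K) + (r+σ²/2)T) / (σ√T) = (ln(129.13/146.13) + (0.0365+0.429²/2)·0.1603) / 0.171761 = (-0.123677 + 0.020602) / 0.171761 = -0.600109
d₂ = d₁ − σ√T = -0.600109 − 0.171761 = -0.771870
e^{−rT} = 0.994166
N(d₁) = 0.274217,  N(d₂) = 0.220096
Call price V = S·N(d₁) − K·e^{−rT}·N(d₂) = 35.409628 − 31.974976 = 3.434652
φ(d₁) = (1/√(2π))·e^{−d₁²/2} = 0.333203
ν = S·φ(d₁)·√T = 17.226722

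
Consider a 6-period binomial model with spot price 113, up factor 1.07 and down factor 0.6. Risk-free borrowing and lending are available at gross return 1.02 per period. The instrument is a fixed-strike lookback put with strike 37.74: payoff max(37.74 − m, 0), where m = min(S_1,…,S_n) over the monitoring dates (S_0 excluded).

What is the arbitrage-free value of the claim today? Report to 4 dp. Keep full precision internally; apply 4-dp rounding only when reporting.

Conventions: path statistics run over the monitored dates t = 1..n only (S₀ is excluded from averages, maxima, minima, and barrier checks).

price = 0.1725

Under the martingale measure an up-move has probability p* = 0.8936; value the claim as the probability-weighted average of per-path payoffs, discounted 6 periods at R = 1.02.
Enumerate all 2^6 = 64 price paths (U = up ×1.07, D = down ×0.6); each path with k up-moves has probability p*^k·(1−p*)^(6−k).
DDDDDD: m=5.2721, payoff=32.4679, prob=0.000001
UDDDDD: m=9.4020, payoff=28.3380, prob=0.000012
DUDDDD: m=9.4020, payoff=28.3380, prob=0.000012
UUDDDD: m=16.7668, payoff=20.9732, prob=0.000102
DDUDDD: m=9.4020, payoff=28.3380, prob=0.000012
UDUDDD: m=16.7668, payoff=20.9732, prob=0.000102
DUUDDD: m=16.7668, payoff=20.9732, prob=0.000102
UUUDDD: m=29.9008, payoff=7.8392, prob=0.000859
DDDUDD: m=9.4020, payoff=28.3380, prob=0.000012
UDDUDD: m=16.7668, payoff=20.9732, prob=0.000102
DUDUDD: m=16.7668, payoff=20.9732, prob=0.000102
UUDUDD: m=29.9008, payoff=7.8392, prob=0.000859
DDUUDD: m=16.7668, payoff=20.9732, prob=0.000102
UDUUDD: m=29.9008, payoff=7.8392, prob=0.000859
DUUUDD: m=29.9008, payoff=7.8392, prob=0.000859
UUUUDD: m=53.3232, payoff=0.0000, prob=0.007217
DDDDUD: m=9.4020, payoff=28.3380, prob=0.000012
UDDDUD: m=16.7668, payoff=20.9732, prob=0.000102
DUDDUD: m=16.7668, payoff=20.9732, prob=0.000102
UUDDUD: m=29.9008, payoff=7.8392, prob=0.000859
DDUDUD: m=16.7668, payoff=20.9732, prob=0.000102
UDUDUD: m=29.9008, payoff=7.8392, prob=0.000859
DUUDUD: m=29.9008, payoff=7.8392, prob=0.000859
UUUDUD: m=53.3232, payoff=0.0000, prob=0.007217
DDDUUD: m=16.7668, payoff=20.9732, prob=0.000102
UDDUUD: m=29.9008, payoff=7.8392, prob=0.000859
DUDUUD: m=29.9008, payoff=7.8392, prob=0.000859
UUDUUD: m=53.3232, payoff=0.0000, prob=0.007217
DDUUUD: m=29.9008, payoff=7.8392, prob=0.000859
UDUUUD: m=53.3232, payoff=0.0000, prob=0.007217
DUUUUD: m=53.3232, payoff=0.0000, prob=0.007217
UUUUUD: m=95.0930, payoff=0.0000, prob=0.060622
DDDDDU: m=8.7869, payoff=28.9531, prob=0.000012
UDDDDU: m=15.6699, payoff=22.0701, prob=0.000102
DUDDDU: m=15.6699, payoff=22.0701, prob=0.000102
UUDDDU: m=27.9447, payoff=9.7953, prob=0.000859
DDUDDU: m=15.6699, payoff=22.0701, prob=0.000102
UDUDDU: m=27.9447, payoff=9.7953, prob=0.000859
DUUDDU: m=27.9447, payoff=9.7953, prob=0.000859
UUUDDU: m=49.8347, payoff=0.0000, prob=0.007217
DDDUDU: m=15.6699, payoff=22.0701, prob=0.000102
UDDUDU: m=27.9447, payoff=9.7953, prob=0.000859
DUDUDU: m=27.9447, payoff=9.7953, prob=0.000859
UUDUDU: m=49.8347, payoff=0.0000, prob=0.007217
DDUUDU: m=27.9447, payoff=9.7953, prob=0.000859
UDUUDU: m=49.8347, payoff=0.0000, prob=0.007217
DUUUDU: m=49.8347, payoff=0.0000, prob=0.007217
UUUUDU: m=88.8720, payoff=0.0000, prob=0.060622
DDDDUU: m=14.6448, payoff=23.0952, prob=0.000102
UDDDUU: m=26.1166, payoff=11.6234, prob=0.000859
DUDDUU: m=26.1166, payoff=11.6234, prob=0.000859
UUDDUU: m=46.5745, payoff=0.0000, prob=0.007217
DDUDUU: m=26.1166, payoff=11.6234, prob=0.000859
UDUDUU: m=46.5745, payoff=0.0000, prob=0.007217
DUUDUU: m=46.5745, payoff=0.0000, prob=0.007217
UUUDUU: m=83.0579, payoff=0.0000, prob=0.060622
DDDUUU: m=24.4080, payoff=13.3320, prob=0.000859
UDDUUU: m=43.5276, payoff=0.0000, prob=0.007217
DUDUUU: m=43.5276, payoff=0.0000, prob=0.007217
UUDUUU: m=77.6242, payoff=0.0000, prob=0.060622
DDUUUU: m=40.6800, payoff=0.0000, prob=0.007217
UDUUUU: m=72.5460, payoff=0.0000, prob=0.060622
DUUUUU: m=67.8000, payoff=0.0000, prob=0.060622
UUUUUU: m=120.9100, payoff=0.0000, prob=0.509224
Price = Σ prob·payoff / R^6 = 0.194225 / 1.126162 = 0.1725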